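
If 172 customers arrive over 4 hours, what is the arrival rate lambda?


lambda = total arrivals / time = 172 / 4 = 43.0 per hour

43.0 per hour


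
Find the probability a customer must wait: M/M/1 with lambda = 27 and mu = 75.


P(wait) = rho = lambda/mu = 27/75 = 0.36

0.36


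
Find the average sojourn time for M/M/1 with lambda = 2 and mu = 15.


W = 1/(mu - lambda) = 1/(15 - 2) = 0.0769 hours

0.0769 hours


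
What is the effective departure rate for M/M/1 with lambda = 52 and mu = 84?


For a stable queue (lambda < mu), throughput = lambda = 52 per hour

52 per hour


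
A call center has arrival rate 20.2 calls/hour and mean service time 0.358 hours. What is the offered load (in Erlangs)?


Offered load a = lambda * E[S] = 20.2 * 0.358 = 7.23 Erlangs

7.23 Erlangs


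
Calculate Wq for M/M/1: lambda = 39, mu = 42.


rho = 39/42; Wq = rho/(mu - lambda) = 0.3095 hours

0.3095 hours


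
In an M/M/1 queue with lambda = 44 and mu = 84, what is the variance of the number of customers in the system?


rho = 44/84; Var(N) = rho/(1-rho)^2 = 2.31

2.31


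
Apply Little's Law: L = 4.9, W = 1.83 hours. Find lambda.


lambda = L / W = 4.9 / 1.83 = 2.68 per hour

2.68 per hour


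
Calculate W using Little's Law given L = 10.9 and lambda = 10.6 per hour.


W = L / lambda = 10.9 / 10.6 = 1.0283 hours

1.0283 hours


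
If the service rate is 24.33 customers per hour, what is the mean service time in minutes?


Mean service time = 60/mu = 60/24.33 = 2.47 minutes

2.47 minutes


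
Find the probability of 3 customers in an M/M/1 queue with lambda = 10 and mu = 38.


rho = 10/38; P(n) = (1-rho)*rho^n = (1-10/38)*(10/38)^3 = 0.0134

0.0134


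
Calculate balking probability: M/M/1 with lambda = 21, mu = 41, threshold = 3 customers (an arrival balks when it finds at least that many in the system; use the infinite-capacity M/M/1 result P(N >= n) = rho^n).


P(N >= 3) = rho^3 = (21/41)^3 = 0.1344

0.1344


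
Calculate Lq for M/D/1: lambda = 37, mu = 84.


M/D/1: Lq = rho^2 / (2*(1-rho)) where rho = 37/84; Lq = 0.17

0.17


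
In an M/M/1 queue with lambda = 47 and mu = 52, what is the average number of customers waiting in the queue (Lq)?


rho = 47/52; Lq = rho^2/(1-rho) = 8.5

8.5


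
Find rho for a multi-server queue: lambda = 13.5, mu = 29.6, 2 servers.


rho = lambda / (c * mu) = 13.5 / (2 * 29.6) = 0.228

0.228


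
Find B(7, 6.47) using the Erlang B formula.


B(N,A) = (A^N/N!) / sum(A^k/k!, k=0..N) with N=7, A=6.47 = 0.2154

0.2154


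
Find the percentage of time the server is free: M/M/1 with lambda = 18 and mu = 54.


Idle fraction = (1 - rho) * 100 = (1 - 18/54) * 100 = 66.7%

66.7%


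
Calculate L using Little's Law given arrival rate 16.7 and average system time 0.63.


L = lambda * W = 16.7 * 0.63 = 10.52

10.52


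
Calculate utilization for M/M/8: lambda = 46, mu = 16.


rho = lambda/(c*mu) = 46/(8*16) = 0.3594

0.3594


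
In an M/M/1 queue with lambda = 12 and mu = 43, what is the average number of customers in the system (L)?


rho = 12/43; L = rho/(1-rho) = 0.39

0.39


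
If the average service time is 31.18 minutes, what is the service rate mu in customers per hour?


mu = 60 / avg_service_time = 60 / 31.18 = 1.92 per hour

1.92 per hour


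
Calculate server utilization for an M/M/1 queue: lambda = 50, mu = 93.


rho = lambda/mu = 50/93 = 0.5376

0.5376


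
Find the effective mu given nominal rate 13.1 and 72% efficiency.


Effective rate = mu * efficiency = 13.1 * 0.72 = 9.43 per hour

9.43 per hour


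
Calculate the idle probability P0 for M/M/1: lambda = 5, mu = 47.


P0 = 1 - rho = 1 - 5/47 = 0.8936

0.8936


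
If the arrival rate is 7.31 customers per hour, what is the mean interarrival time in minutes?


Mean interarrival time = 60/lambda = 60/7.31 = 8.21 minutes

8.21 minutes


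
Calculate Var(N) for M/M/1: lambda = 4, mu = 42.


rho = 4/42; Var(N) = rho/(1-rho)^2 = 0.12

0.12


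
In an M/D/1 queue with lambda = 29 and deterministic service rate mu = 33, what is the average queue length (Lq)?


M/D/1: Lq = rho^2 / (2*(1-rho)) where rho = 29/33; Lq = 3.19

3.19


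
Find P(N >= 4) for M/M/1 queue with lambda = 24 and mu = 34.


P(N >= 4) = rho^4 = (24/34)^4 = 0.2483

0.2483


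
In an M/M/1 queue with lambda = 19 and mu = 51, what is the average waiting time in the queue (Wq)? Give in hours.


rho = 19/51; Wq = rho/(mu - lambda) = 0.0116 hours

0.0116 hours


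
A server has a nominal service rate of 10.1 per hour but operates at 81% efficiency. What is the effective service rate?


Effective rate = mu * efficiency = 10.1 * 0.81 = 8.18 per hour

8.18 per hour


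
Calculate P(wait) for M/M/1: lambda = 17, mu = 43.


P(wait) = rho = lambda/mu = 17/43 = 0.3953

0.3953


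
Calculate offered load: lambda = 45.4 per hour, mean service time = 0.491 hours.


Offered load a = lambda * E[S] = 45.4 * 0.491 = 22.29 Erlangs

22.29 Erlangs


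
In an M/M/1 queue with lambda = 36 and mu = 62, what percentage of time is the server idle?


Idle fraction = (1 - rho) * 100 = (1 - 36/62) * 100 = 41.9%

41.9%


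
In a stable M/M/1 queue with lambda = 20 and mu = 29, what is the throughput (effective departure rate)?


For a stable queue (lambda < mu), throughput = lambda = 20 per hour

20 per hour


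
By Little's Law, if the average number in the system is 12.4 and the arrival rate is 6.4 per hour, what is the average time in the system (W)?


W = L / lambda = 12.4 / 6.4 = 1.9375 hours

1.9375 hours


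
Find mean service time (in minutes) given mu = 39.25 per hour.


Mean service time = 60/mu = 60/39.25 = 1.53 minutes

1.53 minutes


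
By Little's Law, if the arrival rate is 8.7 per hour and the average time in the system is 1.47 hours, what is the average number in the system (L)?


L = lambda * W = 8.7 * 1.47 = 12.79

12.79


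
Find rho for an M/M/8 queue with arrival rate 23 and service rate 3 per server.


rho = lambda/(c*mu) = 23/(8*3) = 0.9583

0.9583


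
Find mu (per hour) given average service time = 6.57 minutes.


mu = 60 / avg_service_time = 60 / 6.57 = 9.13 per hour

9.13 per hour


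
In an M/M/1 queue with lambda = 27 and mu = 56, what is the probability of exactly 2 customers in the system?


rho = 27/56; P(n) = (1-rho)*rho^n = (1-27/56)*(27/56)^2 = 0.1204

0.1204


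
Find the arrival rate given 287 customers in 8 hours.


lambda = total arrivals / time = 287 / 8 = 35.88 per hour

35.88 per hour


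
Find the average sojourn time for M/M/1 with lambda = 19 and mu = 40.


W = 1/(mu - lambda) = 1/(40 - 19) = 0.0476 hours

0.0476 hours


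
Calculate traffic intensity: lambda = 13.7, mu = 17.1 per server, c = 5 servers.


rho = lambda / (c * mu) = 13.7 / (5 * 17.1) = 0.1602

0.1602


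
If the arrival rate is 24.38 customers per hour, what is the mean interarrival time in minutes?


Mean interarrival time = 60/lambda = 60/24.38 = 2.46 minutes

2.46 minutes


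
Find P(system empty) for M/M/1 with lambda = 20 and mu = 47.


P0 = 1 - rho = 1 - 20/47 = 0.5745

0.5745


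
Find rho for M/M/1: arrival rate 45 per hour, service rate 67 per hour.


rho = lambda/mu = 45/67 = 0.6716

0.6716


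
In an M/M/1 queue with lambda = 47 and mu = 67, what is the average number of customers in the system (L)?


rho = 47/67; L = rho/(1-rho) = 2.35

2.35


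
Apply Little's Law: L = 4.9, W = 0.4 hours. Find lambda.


lambda = L / W = 4.9 / 0.4 = 12.25 per hour

12.25 per hour


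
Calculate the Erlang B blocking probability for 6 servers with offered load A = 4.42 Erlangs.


B(N,A) = (A^N/N!) / sum(A^k/k!, k=0..N) with N=6, A=4.42 = 0.1482

0.1482


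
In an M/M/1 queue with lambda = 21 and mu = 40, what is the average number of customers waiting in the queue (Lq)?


rho = 21/40; Lq = rho^2/(1-rho) = 0.58

0.58


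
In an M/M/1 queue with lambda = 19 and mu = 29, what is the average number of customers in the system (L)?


rho = 19/29; L = rho/(1-rho) = 1.9

1.9


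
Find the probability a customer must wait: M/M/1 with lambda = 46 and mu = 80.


P(wait) = rho = lambda/mu = 46/80 = 0.575

0.575


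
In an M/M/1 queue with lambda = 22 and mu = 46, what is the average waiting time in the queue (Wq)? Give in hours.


rho = 22/46; Wq = rho/(mu - lambda) = 0.0199 hours

0.0199 hours


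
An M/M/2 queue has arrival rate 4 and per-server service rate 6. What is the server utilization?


rho = lambda/(c*mu) = 4/(2*6) = 0.3333

0.3333


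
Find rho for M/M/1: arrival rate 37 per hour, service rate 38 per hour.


rho = lambda/mu = 37/38 = 0.9737

0.9737


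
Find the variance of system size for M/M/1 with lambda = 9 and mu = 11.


rho = 9/11; Var(N) = rho/(1-rho)^2 = 24.75

24.75


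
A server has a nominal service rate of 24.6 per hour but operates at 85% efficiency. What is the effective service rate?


Effective rate = mu * efficiency = 24.6 * 0.85 = 20.91 per hour

20.91 per hour


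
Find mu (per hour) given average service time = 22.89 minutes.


mu = 60 / avg_service_time = 60 / 22.89 = 2.62 per hour

2.62 per hour


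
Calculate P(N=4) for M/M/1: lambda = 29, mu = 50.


rho = 29/50; P(n) = (1-rho)*rho^n = (1-29/50)*(29/50)^4 = 0.0475

0.0475


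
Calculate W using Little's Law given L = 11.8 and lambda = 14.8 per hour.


W = L / lambda = 11.8 / 14.8 = 0.7973 hours

0.7973 hours


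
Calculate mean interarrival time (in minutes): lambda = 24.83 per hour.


Mean interarrival time = 60/lambda = 60/24.83 = 2.42 minutes

2.42 minutes


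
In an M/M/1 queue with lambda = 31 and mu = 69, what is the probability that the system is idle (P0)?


P0 = 1 - rho = 1 - 31/69 = 0.5507

0.5507


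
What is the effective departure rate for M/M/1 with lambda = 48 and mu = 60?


For a stable queue (lambda < mu), throughput = lambda = 48 per hour

48 per hour


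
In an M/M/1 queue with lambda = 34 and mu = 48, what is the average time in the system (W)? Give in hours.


W = 1/(mu - lambda) = 1/(48 - 34) = 0.0714 hours

0.0714 hours


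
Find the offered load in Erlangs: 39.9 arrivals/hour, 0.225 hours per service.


Offered load a = lambda * E[S] = 39.9 * 0.225 = 8.98 Erlangs

8.98 Erlangs


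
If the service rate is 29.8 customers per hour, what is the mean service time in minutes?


Mean service time = 60/mu = 60/29.8 = 2.01 minutes

2.01 minutes


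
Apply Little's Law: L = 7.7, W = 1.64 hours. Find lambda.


lambda = L / W = 7.7 / 1.64 = 4.7 per hour

4.7 per hour


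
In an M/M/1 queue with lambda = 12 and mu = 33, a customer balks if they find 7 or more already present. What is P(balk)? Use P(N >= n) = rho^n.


P(N >= 7) = rho^7 = (12/33)^7 = 0.0008

0.0008


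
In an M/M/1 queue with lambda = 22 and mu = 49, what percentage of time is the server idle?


Idle fraction = (1 - rho) * 100 = (1 - 22/49) * 100 = 55.1%

55.1%


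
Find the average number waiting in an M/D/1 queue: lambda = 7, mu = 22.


M/D/1: Lq = rho^2 / (2*(1-rho)) where rho = 7/22; Lq = 0.07

0.07


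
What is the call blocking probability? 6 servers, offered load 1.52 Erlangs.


B(N,A) = (A^N/N!) / sum(A^k/k!, k=0..N) with N=6, A=1.52 = 0.0038

0.0038


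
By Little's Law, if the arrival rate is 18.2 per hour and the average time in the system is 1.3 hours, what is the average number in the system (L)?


L = lambda * W = 18.2 * 1.3 = 23.66

23.66


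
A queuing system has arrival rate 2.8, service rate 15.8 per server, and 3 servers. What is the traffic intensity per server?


rho = lambda / (c * mu) = 2.8 / (3 * 15.8) = 0.0591

0.0591


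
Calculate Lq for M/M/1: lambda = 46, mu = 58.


rho = 46/58; Lq = rho^2/(1-rho) = 3.04

3.04


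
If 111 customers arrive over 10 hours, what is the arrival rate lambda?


lambda = total arrivals / time = 111 / 10 = 11.1 per hour

11.1 per hour


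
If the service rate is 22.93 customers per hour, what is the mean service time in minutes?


Mean service time = 60/mu = 60/22.93 = 2.62 minutes

2.62 minutes


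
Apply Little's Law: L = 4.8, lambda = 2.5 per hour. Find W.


W = L / lambda = 4.8 / 2.5 = 1.92 hours

1.92 hours


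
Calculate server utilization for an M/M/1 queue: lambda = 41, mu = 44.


rho = lambda/mu = 41/44 = 0.9318

0.9318


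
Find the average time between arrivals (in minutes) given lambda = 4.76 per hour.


Mean interarrival time = 60/lambda = 60/4.76 = 12.61 minutes

12.61 minutes


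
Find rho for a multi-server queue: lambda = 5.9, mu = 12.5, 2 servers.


rho = lambda / (c * mu) = 5.9 / (2 * 12.5) = 0.236

0.236


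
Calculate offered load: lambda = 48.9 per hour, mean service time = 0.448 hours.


Offered load a = lambda * E[S] = 48.9 * 0.448 = 21.91 Erlangs

21.91 Erlangs


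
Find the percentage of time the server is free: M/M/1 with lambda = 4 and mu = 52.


Idle fraction = (1 - rho) * 100 = (1 - 4/52) * 100 = 92.3%

92.3%


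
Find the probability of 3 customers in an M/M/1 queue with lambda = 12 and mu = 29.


rho = 12/29; P(n) = (1-rho)*rho^n = (1-12/29)*(12/29)^3 = 0.0415

0.0415


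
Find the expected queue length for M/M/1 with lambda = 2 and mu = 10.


rho = 2/10; Lq = rho^2/(1-rho) = 0.05

0.05


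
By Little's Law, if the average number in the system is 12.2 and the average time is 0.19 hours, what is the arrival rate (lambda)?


lambda = L / W = 12.2 / 0.19 = 64.21 per hour

64.21 per hour


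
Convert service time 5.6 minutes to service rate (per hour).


mu = 60 / avg_service_time = 60 / 5.6 = 10.71 per hour

10.71 per hour


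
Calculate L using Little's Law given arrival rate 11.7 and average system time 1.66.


L = lambda * W = 11.7 * 1.66 = 19.42

19.42


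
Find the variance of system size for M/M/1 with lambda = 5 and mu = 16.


rho = 5/16; Var(N) = rho/(1-rho)^2 = 0.66

0.66


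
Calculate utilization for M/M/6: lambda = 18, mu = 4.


rho = lambda/(c*mu) = 18/(6*4) = 0.75

0.75


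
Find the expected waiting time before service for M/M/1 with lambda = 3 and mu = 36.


rho = 3/36; Wq = rho/(mu - lambda) = 0.0025 hours

0.0025 hours


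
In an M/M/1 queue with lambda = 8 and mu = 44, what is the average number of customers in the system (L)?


rho = 8/44; L = rho/(1-rho) = 0.22

0.22


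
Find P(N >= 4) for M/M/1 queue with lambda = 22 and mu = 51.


P(N >= 4) = rho^4 = (22/51)^4 = 0.0346

0.0346


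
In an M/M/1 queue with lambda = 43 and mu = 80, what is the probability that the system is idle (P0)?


P0 = 1 - rho = 1 - 43/80 = 0.4625

0.4625


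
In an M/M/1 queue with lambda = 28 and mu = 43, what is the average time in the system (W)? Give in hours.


W = 1/(mu - lambda) = 1/(43 - 28) = 0.0667 hours

0.0667 hours


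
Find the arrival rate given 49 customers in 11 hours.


lambda = total arrivals / time = 49 / 11 = 4.45 per hour

4.45 per hour


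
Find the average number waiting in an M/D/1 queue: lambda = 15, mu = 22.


M/D/1: Lq = rho^2 / (2*(1-rho)) where rho = 15/22; Lq = 0.73

0.73


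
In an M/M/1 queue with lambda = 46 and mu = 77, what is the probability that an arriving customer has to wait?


P(wait) = rho = lambda/mu = 46/77 = 0.5974

0.5974


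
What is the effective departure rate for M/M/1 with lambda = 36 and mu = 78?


For a stable queue (lambda < mu), throughput = lambda = 36 per hour

36 per hour


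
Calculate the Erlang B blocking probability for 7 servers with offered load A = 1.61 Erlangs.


B(N,A) = (A^N/N!) / sum(A^k/k!, k=0..N) with N=7, A=1.61 = 0.0011

0.0011


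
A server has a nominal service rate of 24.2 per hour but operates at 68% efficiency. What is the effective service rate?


Effective rate = mu * efficiency = 24.2 * 0.68 = 16.46 per hour

16.46 per hour


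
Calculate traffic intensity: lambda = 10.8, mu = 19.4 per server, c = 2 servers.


rho = lambda / (c * mu) = 10.8 / (2 * 19.4) = 0.2784

0.2784


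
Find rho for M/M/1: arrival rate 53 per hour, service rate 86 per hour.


rho = lambda/mu = 53/86 = 0.6163

0.6163


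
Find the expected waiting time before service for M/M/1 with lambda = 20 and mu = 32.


rho = 20/32; Wq = rho/(mu - lambda) = 0.0521 hours

0.0521 hours


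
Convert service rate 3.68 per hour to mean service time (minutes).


Mean service time = 60/mu = 60/3.68 = 16.3 minutes

16.3 minutes


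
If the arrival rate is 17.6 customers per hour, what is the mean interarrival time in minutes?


Mean interarrival time = 60/lambda = 60/17.6 = 3.41 minutes

3.41 minutes


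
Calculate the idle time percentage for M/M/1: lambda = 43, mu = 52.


Idle fraction = (1 - rho) * 100 = (1 - 43/52) * 100 = 17.3%

17.3%


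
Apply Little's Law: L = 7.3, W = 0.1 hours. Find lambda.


lambda = L / W = 7.3 / 0.1 = 73.0 per hour

73.0 per hour


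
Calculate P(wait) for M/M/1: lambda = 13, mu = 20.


P(wait) = rho = lambda/mu = 13/20 = 0.65

0.65


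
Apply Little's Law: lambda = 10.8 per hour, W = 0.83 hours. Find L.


L = lambda * W = 10.8 * 0.83 = 8.96

8.96


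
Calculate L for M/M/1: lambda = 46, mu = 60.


rho = 46/60; L = rho/(1-rho) = 3.29

3.29


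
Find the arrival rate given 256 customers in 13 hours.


lambda = total arrivals / time = 256 / 13 = 19.69 per hour

19.69 per hour


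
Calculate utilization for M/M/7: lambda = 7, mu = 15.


rho = lambda/(c*mu) = 7/(7*15) = 0.0667

0.0667


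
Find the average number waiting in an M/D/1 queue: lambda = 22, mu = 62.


M/D/1: Lq = rho^2 / (2*(1-rho)) where rho = 22/62; Lq = 0.1

0.1


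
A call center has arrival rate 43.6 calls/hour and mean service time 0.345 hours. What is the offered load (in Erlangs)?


Offered load a = lambda * E[S] = 43.6 * 0.345 = 15.04 Erlangs

15.04 Erlangs


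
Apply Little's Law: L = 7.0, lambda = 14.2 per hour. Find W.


W = L / lambda = 7.0 / 14.2 = 0.493 hours

0.493 hours


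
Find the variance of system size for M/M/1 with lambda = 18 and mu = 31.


rho = 18/31; Var(N) = rho/(1-rho)^2 = 3.3

3.3


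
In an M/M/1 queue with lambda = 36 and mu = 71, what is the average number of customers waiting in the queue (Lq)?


rho = 36/71; Lq = rho^2/(1-rho) = 0.52

0.52


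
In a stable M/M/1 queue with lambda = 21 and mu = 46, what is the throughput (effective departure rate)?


For a stable queue (lambda < mu), throughput = lambda = 21 per hour

21 per hour


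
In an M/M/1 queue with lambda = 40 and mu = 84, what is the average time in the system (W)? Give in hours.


W = 1/(mu - lambda) = 1/(84 - 40) = 0.0227 hours

0.0227 hours


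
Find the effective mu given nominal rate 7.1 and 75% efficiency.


Effective rate = mu * efficiency = 7.1 * 0.75 = 5.33 per hour

5.33 per hour


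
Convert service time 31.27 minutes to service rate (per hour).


mu = 60 / avg_service_time = 60 / 31.27 = 1.92 per hour

1.92 per hour


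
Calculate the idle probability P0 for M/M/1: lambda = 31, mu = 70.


P0 = 1 - rho = 1 - 31/70 = 0.5571

0.5571


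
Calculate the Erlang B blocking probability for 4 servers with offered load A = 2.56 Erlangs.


B(N,A) = (A^N/N!) / sum(A^k/k!, k=0..N) with N=4, A=2.56 = 0.1567

0.1567


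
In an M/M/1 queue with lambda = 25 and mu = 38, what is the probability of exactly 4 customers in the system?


rho = 25/38; P(n) = (1-rho)*rho^n = (1-25/38)*(25/38)^4 = 0.0641

0.0641


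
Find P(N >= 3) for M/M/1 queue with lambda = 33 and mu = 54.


P(N >= 3) = rho^3 = (33/54)^3 = 0.2282

0.2282


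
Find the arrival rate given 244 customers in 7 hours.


lambda = total arrivals / time = 244 / 7 = 34.86 per hour

34.86 per hour


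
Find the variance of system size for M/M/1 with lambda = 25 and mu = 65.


rho = 25/65; Var(N) = rho/(1-rho)^2 = 1.02

1.02


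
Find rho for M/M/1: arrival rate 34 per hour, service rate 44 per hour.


rho = lambda/mu = 34/44 = 0.7727

0.7727


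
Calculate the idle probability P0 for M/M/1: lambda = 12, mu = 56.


P0 = 1 - rho = 1 - 12/56 = 0.7857

0.7857


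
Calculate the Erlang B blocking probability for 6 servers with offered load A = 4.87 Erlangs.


B(N,A) = (A^N/N!) / sum(A^k/k!, k=0..N) with N=6, A=4.87 = 0.1821

0.1821


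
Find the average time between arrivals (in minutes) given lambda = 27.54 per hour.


Mean interarrival time = 60/lambda = 60/27.54 = 2.18 minutes

2.18 minutes


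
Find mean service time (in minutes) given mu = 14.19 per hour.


Mean service time = 60/mu = 60/14.19 = 4.23 minutes

4.23 minutes


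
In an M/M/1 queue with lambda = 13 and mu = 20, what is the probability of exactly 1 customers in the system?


rho = 13/20; P(n) = (1-rho)*rho^n = (1-13/20)*(13/20)^1 = 0.2275

0.2275


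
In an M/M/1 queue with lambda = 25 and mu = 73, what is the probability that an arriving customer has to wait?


P(wait) = rho = lambda/mu = 25/73 = 0.3425

0.3425


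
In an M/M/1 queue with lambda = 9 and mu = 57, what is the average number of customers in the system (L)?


rho = 9/57; L = rho/(1-rho) = 0.19

0.19


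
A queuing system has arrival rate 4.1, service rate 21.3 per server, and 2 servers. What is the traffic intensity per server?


rho = lambda / (c * mu) = 4.1 / (2 * 21.3) = 0.0962

0.0962


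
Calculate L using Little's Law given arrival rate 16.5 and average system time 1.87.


L = lambda * W = 16.5 * 1.87 = 30.86

30.86


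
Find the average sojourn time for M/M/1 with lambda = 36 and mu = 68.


W = 1/(mu - lambda) = 1/(68 - 36) = 0.0313 hours

0.0313 hours


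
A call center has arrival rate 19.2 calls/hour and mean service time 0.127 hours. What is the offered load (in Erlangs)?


Offered load a = lambda * E[S] = 19.2 * 0.127 = 2.44 Erlangs

2.44 Erlangs


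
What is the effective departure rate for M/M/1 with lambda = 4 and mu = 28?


For a stable queue (lambda < mu), throughput = lambda = 4 per hour

4 per hour


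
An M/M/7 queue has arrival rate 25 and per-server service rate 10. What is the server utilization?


rho = lambda/(c*mu) = 25/(7*10) = 0.3571

0.3571


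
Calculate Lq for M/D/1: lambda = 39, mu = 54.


M/D/1: Lq = rho^2 / (2*(1-rho)) where rho = 39/54; Lq = 0.94

0.94


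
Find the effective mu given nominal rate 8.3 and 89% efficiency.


Effective rate = mu * efficiency = 8.3 * 0.89 = 7.39 per hour

7.39 per hour


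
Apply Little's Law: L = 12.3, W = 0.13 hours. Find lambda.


lambda = L / W = 12.3 / 0.13 = 94.62 per hour

94.62 per hour


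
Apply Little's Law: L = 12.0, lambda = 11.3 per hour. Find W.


W = L / lambda = 12.0 / 11.3 = 1.0619 hours

1.0619 hours


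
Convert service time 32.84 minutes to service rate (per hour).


mu = 60 / avg_service_time = 60 / 32.84 = 1.83 per hour

1.83 per hour


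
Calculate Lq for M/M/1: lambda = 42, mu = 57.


rho = 42/57; Lq = rho^2/(1-rho) = 2.06

2.06


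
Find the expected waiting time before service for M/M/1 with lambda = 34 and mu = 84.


rho = 34/84; Wq = rho/(mu - lambda) = 0.0081 hours

0.0081 hours


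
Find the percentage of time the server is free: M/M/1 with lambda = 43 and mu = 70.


Idle fraction = (1 - rho) * 100 = (1 - 43/70) * 100 = 38.6%

38.6%


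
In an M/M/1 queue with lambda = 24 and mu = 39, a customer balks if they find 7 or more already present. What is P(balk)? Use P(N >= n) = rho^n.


P(N >= 7) = rho^7 = (24/39)^7 = 0.0334

0.0334


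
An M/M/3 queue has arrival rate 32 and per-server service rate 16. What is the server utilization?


rho = lambda/(c*mu) = 32/(3*16) = 0.6667

0.6667


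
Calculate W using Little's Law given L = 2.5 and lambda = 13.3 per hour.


W = L / lambda = 2.5 / 13.3 = 0.188 hours

0.188 hours


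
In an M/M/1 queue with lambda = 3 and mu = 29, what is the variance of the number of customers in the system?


rho = 3/29; Var(N) = rho/(1-rho)^2 = 0.13

0.13


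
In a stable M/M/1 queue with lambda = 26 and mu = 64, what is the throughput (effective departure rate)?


For a stable queue (lambda < mu), throughput = lambda = 26 per hour

26 per hour


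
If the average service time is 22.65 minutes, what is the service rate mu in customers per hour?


mu = 60 / avg_service_time = 60 / 22.65 = 2.65 per hour

2.65 per hour


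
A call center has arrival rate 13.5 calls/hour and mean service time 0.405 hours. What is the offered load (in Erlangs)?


Offered load a = lambda * E[S] = 13.5 * 0.405 = 5.47 Erlangs

5.47 Erlangs


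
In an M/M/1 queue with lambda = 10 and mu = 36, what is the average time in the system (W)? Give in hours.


W = 1/(mu - lambda) = 1/(36 - 10) = 0.0385 hours

0.0385 hours


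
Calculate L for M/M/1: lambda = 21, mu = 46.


rho = 21/46; L = rho/(1-rho) = 0.84

0.84


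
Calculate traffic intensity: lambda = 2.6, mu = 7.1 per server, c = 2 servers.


rho = lambda / (c * mu) = 2.6 / (2 * 7.1) = 0.1831

0.1831


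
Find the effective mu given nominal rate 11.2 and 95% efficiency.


Effective rate = mu * efficiency = 11.2 * 0.95 = 10.64 per hour

10.64 per hour


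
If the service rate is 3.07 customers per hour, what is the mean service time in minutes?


Mean service time = 60/mu = 60/3.07 = 19.54 minutes

19.54 minutes


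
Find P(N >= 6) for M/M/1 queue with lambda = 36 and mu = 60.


P(N >= 6) = rho^6 = (36/60)^6 = 0.0467

0.0467


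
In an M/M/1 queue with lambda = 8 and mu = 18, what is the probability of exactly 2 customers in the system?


rho = 8/18; P(n) = (1-rho)*rho^n = (1-8/18)*(8/18)^2 = 0.1097

0.1097


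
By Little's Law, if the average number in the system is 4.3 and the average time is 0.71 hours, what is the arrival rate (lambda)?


lambda = L / W = 4.3 / 0.71 = 6.06 per hour

6.06 per hour


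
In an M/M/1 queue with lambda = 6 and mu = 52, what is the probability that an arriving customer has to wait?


P(wait) = rho = lambda/mu = 6/52 = 0.1154

0.1154


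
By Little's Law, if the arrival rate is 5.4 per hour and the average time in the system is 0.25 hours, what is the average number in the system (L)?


L = lambda * W = 5.4 * 0.25 = 1.35

1.35


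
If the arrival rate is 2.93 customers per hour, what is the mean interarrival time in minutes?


Mean interarrival time = 60/lambda = 60/2.93 = 20.48 minutes

20.48 minutes


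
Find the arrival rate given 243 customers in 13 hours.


lambda = total arrivals / time = 243 / 13 = 18.69 per hour

18.69 per hour


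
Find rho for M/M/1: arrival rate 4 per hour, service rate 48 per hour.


rho = lambda/mu = 4/48 = 0.0833

0.0833


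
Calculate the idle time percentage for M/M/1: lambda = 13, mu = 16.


Idle fraction = (1 - rho) * 100 = (1 - 13/16) * 100 = 18.8%

18.8%


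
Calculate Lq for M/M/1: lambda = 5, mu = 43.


rho = 5/43; Lq = rho^2/(1-rho) = 0.02

0.02


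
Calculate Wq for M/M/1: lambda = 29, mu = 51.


rho = 29/51; Wq = rho/(mu - lambda) = 0.0258 hours

0.0258 hours


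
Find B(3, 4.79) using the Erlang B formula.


B(N,A) = (A^N/N!) / sum(A^k/k!, k=0..N) with N=3, A=4.79 = 0.5148

0.5148


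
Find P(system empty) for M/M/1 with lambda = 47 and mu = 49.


P0 = 1 - rho = 1 - 47/49 = 0.0408

0.0408


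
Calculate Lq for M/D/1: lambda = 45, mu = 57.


M/D/1: Lq = rho^2 / (2*(1-rho)) where rho = 45/57; Lq = 1.48

1.48


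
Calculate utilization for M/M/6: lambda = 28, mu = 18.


rho = lambda/(c*mu) = 28/(6*18) = 0.2593

0.2593


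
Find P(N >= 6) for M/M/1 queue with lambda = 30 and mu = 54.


P(N >= 6) = rho^6 = (30/54)^6 = 0.0294

0.0294


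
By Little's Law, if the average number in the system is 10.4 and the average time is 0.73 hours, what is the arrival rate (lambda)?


lambda = L / W = 10.4 / 0.73 = 14.25 per hour

14.25 per hour


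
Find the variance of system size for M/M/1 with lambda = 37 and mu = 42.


rho = 37/42; Var(N) = rho/(1-rho)^2 = 62.16

62.16


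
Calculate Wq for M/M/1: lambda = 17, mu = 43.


rho = 17/43; Wq = rho/(mu - lambda) = 0.0152 hours

0.0152 hours


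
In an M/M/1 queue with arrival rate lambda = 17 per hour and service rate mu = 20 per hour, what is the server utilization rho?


rho = lambda/mu = 17/20 = 0.85

0.85


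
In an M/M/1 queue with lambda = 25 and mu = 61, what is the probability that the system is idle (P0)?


P0 = 1 - rho = 1 - 25/61 = 0.5902

0.5902


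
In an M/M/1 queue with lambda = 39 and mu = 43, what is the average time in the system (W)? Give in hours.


W = 1/(mu - lambda) = 1/(43 - 39) = 0.25 hours

0.25 hours


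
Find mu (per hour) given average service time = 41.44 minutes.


mu = 60 / avg_service_time = 60 / 41.44 = 1.45 per hour

1.45 per hour


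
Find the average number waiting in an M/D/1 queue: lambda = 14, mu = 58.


M/D/1: Lq = rho^2 / (2*(1-rho)) where rho = 14/58; Lq = 0.04

0.04


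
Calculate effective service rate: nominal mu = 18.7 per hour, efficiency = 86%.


Effective rate = mu * efficiency = 18.7 * 0.86 = 16.08 per hour

16.08 per hour


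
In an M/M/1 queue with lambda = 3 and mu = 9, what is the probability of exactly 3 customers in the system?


rho = 3/9; P(n) = (1-rho)*rho^n = (1-3/9)*(3/9)^3 = 0.0247

0.0247


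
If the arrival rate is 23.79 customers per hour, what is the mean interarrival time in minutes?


Mean interarrival time = 60/lambda = 60/23.79 = 2.52 minutes

2.52 minutes


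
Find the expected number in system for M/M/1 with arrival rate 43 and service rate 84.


rho = 43/84; L = rho/(1-rho) = 1.05

1.05


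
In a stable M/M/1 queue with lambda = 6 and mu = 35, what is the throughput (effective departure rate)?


For a stable queue (lambda < mu), throughput = lambda = 6 per hour

6 per hour


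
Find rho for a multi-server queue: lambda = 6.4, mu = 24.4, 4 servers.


rho = lambda / (c * mu) = 6.4 / (4 * 24.4) = 0.0656

0.0656


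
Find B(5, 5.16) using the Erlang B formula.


B(N,A) = (A^N/N!) / sum(A^k/k!, k=0..N) with N=5, A=5.16 = 0.2977

0.2977


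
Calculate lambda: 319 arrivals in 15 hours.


lambda = total arrivals / time = 319 / 15 = 21.27 per hour

21.27 per hour


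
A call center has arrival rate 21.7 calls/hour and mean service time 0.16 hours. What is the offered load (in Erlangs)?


Offered load a = lambda * E[S] = 21.7 * 0.16 = 3.47 Erlangs

3.47 Erlangs


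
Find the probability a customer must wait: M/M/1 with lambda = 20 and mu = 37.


P(wait) = rho = lambda/mu = 20/37 = 0.5405

0.5405


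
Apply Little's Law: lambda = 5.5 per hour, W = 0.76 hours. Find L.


L = lambda * W = 5.5 * 0.76 = 4.18

4.18


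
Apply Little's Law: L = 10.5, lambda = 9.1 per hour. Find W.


W = L / lambda = 10.5 / 9.1 = 1.1538 hours

1.1538 hours


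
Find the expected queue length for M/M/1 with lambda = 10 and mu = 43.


rho = 10/43; Lq = rho^2/(1-rho) = 0.07

0.07


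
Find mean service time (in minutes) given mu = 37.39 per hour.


Mean service time = 60/mu = 60/37.39 = 1.6 minutes

1.6 minutes


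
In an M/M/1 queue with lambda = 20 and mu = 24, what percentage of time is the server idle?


Idle fraction = (1 - rho) * 100 = (1 - 20/24) * 100 = 16.7%

16.7%


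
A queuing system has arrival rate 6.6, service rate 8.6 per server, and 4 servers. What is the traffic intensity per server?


rho = lambda / (c * mu) = 6.6 / (4 * 8.6) = 0.1919

0.1919


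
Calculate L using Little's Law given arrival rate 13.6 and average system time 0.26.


L = lambda * W = 13.6 * 0.26 = 3.54

3.54


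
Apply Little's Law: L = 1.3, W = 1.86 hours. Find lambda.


lambda = L / W = 1.3 / 1.86 = 0.7 per hour

0.7 per hour


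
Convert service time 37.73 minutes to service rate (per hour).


mu = 60 / avg_service_time = 60 / 37.73 = 1.59 per hour

1.59 per hour


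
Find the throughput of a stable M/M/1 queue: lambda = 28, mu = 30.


For a stable queue (lambda < mu), throughput = lambda = 28 per hour

28 per hour


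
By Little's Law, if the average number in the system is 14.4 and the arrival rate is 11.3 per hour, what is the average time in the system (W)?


W = L / lambda = 14.4 / 11.3 = 1.2743 hours

1.2743 hours


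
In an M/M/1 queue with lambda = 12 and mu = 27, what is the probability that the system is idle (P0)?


P0 = 1 - rho = 1 - 12/27 = 0.5556

0.5556


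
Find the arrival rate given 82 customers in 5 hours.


lambda = total arrivals / time = 82 / 5 = 16.4 per hour

16.4 per hour


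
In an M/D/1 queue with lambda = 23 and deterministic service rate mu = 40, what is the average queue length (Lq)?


M/D/1: Lq = rho^2 / (2*(1-rho)) where rho = 23/40; Lq = 0.39

0.39


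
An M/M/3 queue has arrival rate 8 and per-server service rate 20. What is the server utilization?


rho = lambda/(c*mu) = 8/(3*20) = 0.1333

0.1333


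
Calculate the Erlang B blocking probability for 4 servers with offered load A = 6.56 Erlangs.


B(N,A) = (A^N/N!) / sum(A^k/k!, k=0..N) with N=4, A=6.56 = 0.5034

0.5034


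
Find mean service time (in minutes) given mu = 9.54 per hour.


Mean service time = 60/mu = 60/9.54 = 6.29 minutes

6.29 minutes


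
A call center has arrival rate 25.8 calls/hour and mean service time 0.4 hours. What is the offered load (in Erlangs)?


Offered load a = lambda * E[S] = 25.8 * 0.4 = 10.32 Erlangs

10.32 Erlangs


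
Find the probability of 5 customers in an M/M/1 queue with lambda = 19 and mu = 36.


rho = 19/36; P(n) = (1-rho)*rho^n = (1-19/36)*(19/36)^5 = 0.0193

0.0193


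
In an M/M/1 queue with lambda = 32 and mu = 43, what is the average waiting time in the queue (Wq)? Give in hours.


rho = 32/43; Wq = rho/(mu - lambda) = 0.0677 hours

0.0677 hours


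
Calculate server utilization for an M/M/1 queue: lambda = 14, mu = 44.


rho = lambda/mu = 14/44 = 0.3182

0.3182


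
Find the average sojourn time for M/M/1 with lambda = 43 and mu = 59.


W = 1/(mu - lambda) = 1/(59 - 43) = 0.0625 hours

0.0625 hours


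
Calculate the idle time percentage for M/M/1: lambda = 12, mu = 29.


Idle fraction = (1 - rho) * 100 = (1 - 12/29) * 100 = 58.6%

58.6%


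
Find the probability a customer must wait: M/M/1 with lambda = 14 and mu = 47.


P(wait) = rho = lambda/mu = 14/47 = 0.2979

0.2979


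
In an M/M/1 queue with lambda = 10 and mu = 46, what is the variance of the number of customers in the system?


rho = 10/46; Var(N) = rho/(1-rho)^2 = 0.35

0.35


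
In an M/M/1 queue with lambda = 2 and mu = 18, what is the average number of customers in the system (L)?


rho = 2/18; L = rho/(1-rho) = 0.13

0.13


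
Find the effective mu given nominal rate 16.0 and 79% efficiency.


Effective rate = mu * efficiency = 16.0 * 0.79 = 12.64 per hour

12.64 per hour


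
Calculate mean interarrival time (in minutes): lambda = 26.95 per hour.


Mean interarrival time = 60/lambda = 60/26.95 = 2.23 minutes

2.23 minutes


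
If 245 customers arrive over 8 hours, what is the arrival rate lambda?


lambda = total arrivals / time = 245 / 8 = 30.63 per hour

30.63 per hour


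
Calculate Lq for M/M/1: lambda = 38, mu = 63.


rho = 38/63; Lq = rho^2/(1-rho) = 0.92

0.92


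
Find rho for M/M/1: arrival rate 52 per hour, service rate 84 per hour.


rho = lambda/mu = 52/84 = 0.619

0.619


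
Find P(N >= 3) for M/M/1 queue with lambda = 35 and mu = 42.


P(N >= 3) = rho^3 = (35/42)^3 = 0.5787

0.5787


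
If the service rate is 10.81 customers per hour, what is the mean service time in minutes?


Mean service time = 60/mu = 60/10.81 = 5.55 minutes

5.55 minutes


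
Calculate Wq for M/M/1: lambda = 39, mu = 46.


rho = 39/46; Wq = rho/(mu - lambda) = 0.1211 hours

0.1211 hours


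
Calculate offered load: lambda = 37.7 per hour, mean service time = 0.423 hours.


Offered load a = lambda * E[S] = 37.7 * 0.423 = 15.95 Erlangs

15.95 Erlangs


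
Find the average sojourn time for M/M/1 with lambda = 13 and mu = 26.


W = 1/(mu - lambda) = 1/(26 - 13) = 0.0769 hours

0.0769 hours


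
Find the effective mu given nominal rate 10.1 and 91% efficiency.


Effective rate = mu * efficiency = 10.1 * 0.91 = 9.19 per hour

9.19 per hour


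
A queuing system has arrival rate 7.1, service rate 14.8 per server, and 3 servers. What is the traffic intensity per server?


rho = lambda / (c * mu) = 7.1 / (3 * 14.8) = 0.1599

0.1599


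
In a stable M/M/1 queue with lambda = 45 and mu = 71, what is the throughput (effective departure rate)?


For a stable queue (lambda < mu), throughput = lambda = 45 per hour

45 per hour


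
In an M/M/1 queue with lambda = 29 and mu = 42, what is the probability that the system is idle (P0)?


P0 = 1 - rho = 1 - 29/42 = 0.3095

0.3095


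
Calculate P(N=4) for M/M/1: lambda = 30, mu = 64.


rho = 30/64; P(n) = (1-rho)*rho^n = (1-30/64)*(30/64)^4 = 0.0256

0.0256


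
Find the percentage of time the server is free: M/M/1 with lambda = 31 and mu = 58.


Idle fraction = (1 - rho) * 100 = (1 - 31/58) * 100 = 46.6%

46.6%


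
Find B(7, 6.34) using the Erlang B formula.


B(N,A) = (A^N/N!) / sum(A^k/k!, k=0..N) with N=7, A=6.34 = 0.2071

0.2071


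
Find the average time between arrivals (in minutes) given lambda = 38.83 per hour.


Mean interarrival time = 60/lambda = 60/38.83 = 1.55 minutes

1.55 minutes


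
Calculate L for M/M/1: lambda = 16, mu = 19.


rho = 16/19; L = rho/(1-rho) = 5.33

5.33


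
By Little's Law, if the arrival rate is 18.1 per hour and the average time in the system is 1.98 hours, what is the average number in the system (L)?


L = lambda * W = 18.1 * 1.98 = 35.84

35.84


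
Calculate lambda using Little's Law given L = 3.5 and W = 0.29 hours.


lambda = L / W = 3.5 / 0.29 = 12.07 per hour

12.07 per hour


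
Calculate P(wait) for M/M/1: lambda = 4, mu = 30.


P(wait) = rho = lambda/mu = 4/30 = 0.1333

0.1333


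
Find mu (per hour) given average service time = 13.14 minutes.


mu = 60 / avg_service_time = 60 / 13.14 = 4.57 per hour

4.57 per hour


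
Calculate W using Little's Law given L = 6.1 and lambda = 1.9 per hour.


W = L / lambda = 6.1 / 1.9 = 3.2105 hours

3.2105 hours


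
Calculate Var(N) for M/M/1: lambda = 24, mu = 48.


rho = 24/48; Var(N) = rho/(1-rho)^2 = 2.0

2.0


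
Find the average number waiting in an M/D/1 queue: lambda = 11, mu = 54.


M/D/1: Lq = rho^2 / (2*(1-rho)) where rho = 11/54; Lq = 0.03

0.03


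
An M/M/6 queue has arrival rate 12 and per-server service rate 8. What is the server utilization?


rho = lambda/(c*mu) = 12/(6*8) = 0.25

0.25


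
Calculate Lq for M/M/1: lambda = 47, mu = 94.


rho = 47/94; Lq = rho^2/(1-rho) = 0.5

0.5


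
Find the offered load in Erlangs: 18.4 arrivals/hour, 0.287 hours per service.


Offered load a = lambda * E[S] = 18.4 * 0.287 = 5.28 Erlangs

5.28 Erlangs


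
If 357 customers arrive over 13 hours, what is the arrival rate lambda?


lambda = total arrivals / time = 357 / 13 = 27.46 per hour

27.46 per hour
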